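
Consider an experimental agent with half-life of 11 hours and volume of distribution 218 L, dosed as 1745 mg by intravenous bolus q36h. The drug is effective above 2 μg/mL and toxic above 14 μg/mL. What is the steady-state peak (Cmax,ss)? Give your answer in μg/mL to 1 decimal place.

Over one 36-h interval, 36/11 ≈ 3.2727 half-lives elapse, leaving f ≈ 0.1035 of each dose.
Accumulation ratio R = 1/(1 − f) ≈ 1/0.8965 ≈ 1.1154.
Each bolus raises the concentration by D/Vd = 1745/218 ≈ 8.005 μg/mL.
Steady-state peak Cmax,ss = C₀·R ≈ 8.005 × 1.1154 ≈ 8.929 μg/mL.
Peak 8.9 μg/mL vs MTC 14 μg/mL: below toxic threshold.

8.9 μg/mL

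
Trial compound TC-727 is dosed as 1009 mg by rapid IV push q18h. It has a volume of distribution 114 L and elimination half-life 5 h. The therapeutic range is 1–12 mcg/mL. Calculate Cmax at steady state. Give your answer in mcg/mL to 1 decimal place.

9.6 mcg/mL

k = ln2/t½ = ln2/5 ≈ 0.138629 h⁻¹; fraction remaining f = e^(−kτ) = e^(−0.138629×18) ≈ 0.0825.
Accumulation ratio R = 1/(1 − f) ≈ 1/0.9175 ≈ 1.0899.
Single-dose peak C₀ = D/Vd = 1009/114 ≈ 8.851 mcg/mL.
Steady-state peak Cmax,ss = C₀·R ≈ 8.851 × 1.0899 ≈ 9.647 mcg/mL.
Peak 9.6 mcg/mL vs MTC 12 mcg/mL: below toxic threshold.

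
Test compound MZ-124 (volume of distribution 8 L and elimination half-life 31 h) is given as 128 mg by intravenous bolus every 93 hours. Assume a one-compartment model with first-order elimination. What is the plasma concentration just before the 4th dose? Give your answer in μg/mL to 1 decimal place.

f = (1/2)^(τ/t½) = (1/2)^(93/31) ≈ 0.1250.
C₀ = D/Vd = 128/8 ≈ 16.000 μg/mL.
Before the 4th dose, 3 doses have been given. Superposition: Cmin = C₀·(f + f² + … + f^3).
≈ 16.000 × (0.1250 + 0.0156 + 0.0020) ≈ 16.000 × 0.1426 ≈ 2.282 μg/mL.

2.3 μg/mL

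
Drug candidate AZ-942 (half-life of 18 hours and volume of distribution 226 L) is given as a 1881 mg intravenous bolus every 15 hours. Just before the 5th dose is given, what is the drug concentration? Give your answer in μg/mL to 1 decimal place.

9.6 μg/mL

f = (1/2)^(τ/t½) = (1/2)^(15/18) ≈ 0.5612.
C₀ = D/Vd = 1881/226 ≈ 8.323 μg/mL.
Before the 5th dose, 4 doses have been given. Superposition: Cmin = C₀·(f + f² + … + f^4).
≈ 8.323 × (0.5612 + 0.3149 + 0.1767 + 0.0992) ≈ 8.323 × 1.1520 ≈ 9.588 μg/mL.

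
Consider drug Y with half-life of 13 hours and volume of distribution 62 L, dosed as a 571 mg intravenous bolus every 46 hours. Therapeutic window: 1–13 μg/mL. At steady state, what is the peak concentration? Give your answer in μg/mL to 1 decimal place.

10.1 μg/mL

k = ln2/t½ = ln2/13 ≈ 0.053319 h⁻¹; fraction remaining f = e^(−kτ) = e^(−0.053319×46) ≈ 0.0861.
At steady state, accumulation factor R = 1/(1 − e^(−kτ)) ≈ 1.0942.
Single-dose peak C₀ = D/Vd = 571/62 ≈ 9.210 μg/mL.
Cmax,ss = C₀/(1 − f) ≈ 9.210/0.9139 ≈ 10.078 μg/mL.
Peak 10.1 μg/mL vs MTC 13 μg/mL: below toxic threshold.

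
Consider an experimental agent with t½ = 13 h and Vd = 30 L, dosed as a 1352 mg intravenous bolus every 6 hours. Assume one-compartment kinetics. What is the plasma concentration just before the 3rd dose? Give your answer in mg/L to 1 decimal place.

56.5 mg/L

f = (1/2)^(τ/t½) = (1/2)^(6/13) ≈ 0.7262.
C₀ = D/Vd = 1352/30 ≈ 45.067 mg/L.
Before the 3rd dose, 2 doses have been given. Superposition: Cmin = C₀·(f + f²).
≈ 45.067 × (0.7262 + 0.5274) ≈ 45.067 × 1.2536 ≈ 56.496 mg/L.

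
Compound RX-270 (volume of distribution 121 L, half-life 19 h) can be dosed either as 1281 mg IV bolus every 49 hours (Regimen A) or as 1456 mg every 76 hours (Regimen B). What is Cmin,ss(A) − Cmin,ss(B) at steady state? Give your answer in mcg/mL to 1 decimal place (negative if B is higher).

1.3 mcg/mL

Regimen A: f = (1/2)^(49/19) ≈ 0.1674; Cmin,ss = (1281/121)·f/(1−f) ≈ 2.129 mcg/mL.
Regimen B: f = (1/2)^(76/19) ≈ 0.0625; Cmin,ss = (1456/121)·f/(1−f) ≈ 0.802 mcg/mL.
Difference ≈ 2.129 − 0.802 ≈ 1.327 mcg/mL.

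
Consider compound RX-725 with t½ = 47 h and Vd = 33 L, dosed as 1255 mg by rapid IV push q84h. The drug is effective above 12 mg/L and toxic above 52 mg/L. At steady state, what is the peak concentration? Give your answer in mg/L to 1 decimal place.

Over one 84-h interval, 84/47 ≈ 1.7872 half-lives elapse, leaving f ≈ 0.2897 of each dose.
At steady state, accumulation factor R = 1/(1 − e^(−kτ)) ≈ 1.4079.
Single-dose peak C₀ = D/Vd = 1255/33 ≈ 38.030 mg/L.
Steady-state peak Cmax,ss = C₀·R ≈ 38.030 × 1.4079 ≈ 53.542 mg/L.
Peak 53.5 mg/L vs MTC 52 mg/L: exceeds toxic threshold.

53.5 mg/L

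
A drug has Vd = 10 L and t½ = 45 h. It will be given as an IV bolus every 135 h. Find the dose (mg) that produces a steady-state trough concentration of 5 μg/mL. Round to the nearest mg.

τ/t½ = 135/45 ≈ 3, so f = (1/2)^(135/45) ≈ 0.125000.
Cmin,ss = (D/Vd)·f/(1−f), so D = Cmin,ss·Vd·(1−f)/f.
D = 5 × 10 × (1−f)/f ≈ 5 × 10 × 7.00000 ≈ 350.00 mg.

350 mg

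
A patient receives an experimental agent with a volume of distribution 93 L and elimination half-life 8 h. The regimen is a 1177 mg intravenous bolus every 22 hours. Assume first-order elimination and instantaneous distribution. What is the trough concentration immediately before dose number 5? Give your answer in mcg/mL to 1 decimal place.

2.2 mcg/mL

f = (1/2)^(τ/t½) = (1/2)^(22/8) ≈ 0.1487.
C₀ = D/Vd = 1177/93 ≈ 12.656 mcg/mL.
Before the 5th dose, 4 doses have been given. Superposition: Cmin = C₀·(f + f² + … + f^4).
≈ 12.656 × (0.1487 + 0.0221 + 0.0033 + 0.0005) ≈ 12.656 × 0.1746 ≈ 2.210 mcg/mL.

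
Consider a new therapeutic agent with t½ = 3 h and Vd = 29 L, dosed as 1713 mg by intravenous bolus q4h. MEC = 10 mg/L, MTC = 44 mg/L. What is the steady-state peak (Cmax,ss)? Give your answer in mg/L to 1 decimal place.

97.9 mg/L

τ/t½ = 4/3 ≈ 1.3333, so fraction remaining f = (1/2)^(4/3) ≈ 0.3969.
At steady state, accumulation factor R = 1/(1 − e^(−kτ)) ≈ 1.6581.
Single-dose peak C₀ = D/Vd = 1713/29 ≈ 59.069 mg/L.
Cmax,ss = C₀/(1 − f) ≈ 59.069/0.6031 ≈ 97.942 mg/L.
Peak 97.9 mg/L vs MTC 44 mg/L: exceeds toxic threshold.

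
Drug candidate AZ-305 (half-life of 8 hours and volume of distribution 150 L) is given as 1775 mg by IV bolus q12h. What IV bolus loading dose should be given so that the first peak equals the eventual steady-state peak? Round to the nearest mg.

f = (1/2)^(12/8) ≈ 0.353553; accumulation ratio R = 1/(1−f) ≈ 1.54692.
Loading dose to hit Cmax,ss on first dose: D_load = D_maint·R ≈ 1775 × 1.54692 ≈ 2745.78 mg.

2746 mg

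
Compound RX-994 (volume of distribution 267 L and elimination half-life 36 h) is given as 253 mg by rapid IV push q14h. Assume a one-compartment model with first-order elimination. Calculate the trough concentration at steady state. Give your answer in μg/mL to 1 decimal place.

k = ln2/t½ = ln2/36 ≈ 0.019254 h⁻¹; fraction remaining f = e^(−kτ) = e^(−0.019254×14) ≈ 0.7637.
At steady state, accumulation factor R = 1/(1 − e^(−kτ)) ≈ 4.2319.
Each bolus raises the concentration by D/Vd = 253/267 ≈ 0.948 μg/mL.
Steady-state peak Cmax,ss = C₀·R ≈ 0.948 × 4.2319 ≈ 4.012 μg/mL.
Steady-state trough Cmin,ss = Cmax,ss·f ≈ 4.012 × 0.7637 ≈ 3.064 μg/mL.

3.1 μg/mL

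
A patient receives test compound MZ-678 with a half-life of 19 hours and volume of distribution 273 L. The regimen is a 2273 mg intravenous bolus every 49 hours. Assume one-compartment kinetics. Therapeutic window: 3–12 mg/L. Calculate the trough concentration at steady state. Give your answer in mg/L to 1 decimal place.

k = ln2/t½ = ln2/19 ≈ 0.036481 h⁻¹; fraction remaining f = e^(−kτ) = e^(−0.036481×49) ≈ 0.1674.
At steady state, accumulation factor R = 1/(1 − e^(−kτ)) ≈ 1.2011.
Each bolus raises the concentration by D/Vd = 2273/273 ≈ 8.326 mg/L.
Steady-state peak Cmax,ss = C₀·R ≈ 8.326 × 1.2011 ≈ 10.000 mg/L.
Steady-state trough Cmin,ss = Cmax,ss·f ≈ 10.000 × 0.1674 ≈ 1.674 mg/L.
Trough 1.7 mg/L vs MEC 3 mg/L: subtherapeutic.

1.7 mg/L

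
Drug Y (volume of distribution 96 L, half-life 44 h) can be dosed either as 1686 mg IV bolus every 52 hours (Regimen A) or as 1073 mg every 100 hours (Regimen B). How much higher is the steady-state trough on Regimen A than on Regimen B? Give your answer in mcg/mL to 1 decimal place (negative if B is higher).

Regimen A: f = (1/2)^(52/44) ≈ 0.4408; Cmin,ss = (1686/96)·f/(1−f) ≈ 13.844 mcg/mL.
Regimen B: f = (1/2)^(100/44) ≈ 0.2069; Cmin,ss = (1073/96)·f/(1−f) ≈ 2.916 mcg/mL.
Difference ≈ 13.844 − 2.916 ≈ 10.928 mcg/mL.

10.9 mcg/mL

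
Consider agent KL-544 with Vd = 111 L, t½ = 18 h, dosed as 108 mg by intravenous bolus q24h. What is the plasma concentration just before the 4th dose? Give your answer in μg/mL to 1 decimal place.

0.6 μg/mL

f = (1/2)^(τ/t½) = (1/2)^(24/18) ≈ 0.3969.
C₀ = D/Vd = 108/111 ≈ 0.973 μg/mL.
Before the 4th dose, 3 doses have been given. Superposition: Cmin = C₀·(f + f² + … + f^3).
≈ 0.973 × (0.3969 + 0.1575 + 0.0625) ≈ 0.973 × 0.6169 ≈ 0.600 μg/mL.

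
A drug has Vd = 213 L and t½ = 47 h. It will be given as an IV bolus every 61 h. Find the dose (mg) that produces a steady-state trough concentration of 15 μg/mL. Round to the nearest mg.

τ/t½ = 61/47 ≈ 1.2979, so f = (1/2)^(61/47) ≈ 0.406726.
Cmin,ss = (D/Vd)·f/(1−f), so D = Cmin,ss·Vd·(1−f)/f.
D = 15 × 213 × (1−f)/f ≈ 15 × 213 × 1.45866 ≈ 4660.42 mg.

4660 mg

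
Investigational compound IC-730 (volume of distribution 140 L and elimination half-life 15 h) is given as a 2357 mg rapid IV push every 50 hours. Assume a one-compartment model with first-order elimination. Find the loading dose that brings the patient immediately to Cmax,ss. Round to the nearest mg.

f = (1/2)^(50/15) ≈ 0.099213; accumulation ratio R = 1/(1−f) ≈ 1.11014.
Loading dose to hit Cmax,ss on first dose: D_load = D_maint·R ≈ 2357 × 1.11014 ≈ 2616.60 mg.

2617 mg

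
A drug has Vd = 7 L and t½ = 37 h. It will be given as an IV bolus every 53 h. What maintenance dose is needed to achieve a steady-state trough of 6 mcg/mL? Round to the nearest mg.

71 mg

τ/t½ = 53/37 ≈ 1.4324, so f = (1/2)^(53/37) ≈ 0.370506.
Cmin,ss = (D/Vd)·f/(1−f), so D = Cmin,ss·Vd·(1−f)/f.
D = 6 × 7 × (1−f)/f ≈ 6 × 7 × 1.69901 ≈ 71.36 mg.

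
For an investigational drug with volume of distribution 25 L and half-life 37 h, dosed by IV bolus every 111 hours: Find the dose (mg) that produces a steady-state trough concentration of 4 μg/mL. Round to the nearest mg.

700 mg

τ/t½ = 111/37 ≈ 3, so f = (1/2)^(111/37) ≈ 0.125000.
Cmin,ss = (D/Vd)·f/(1−f), so D = Cmin,ss·Vd·(1−f)/f.
D = 4 × 25 × (1−f)/f ≈ 4 × 25 × 7.00000 ≈ 700.00 mg.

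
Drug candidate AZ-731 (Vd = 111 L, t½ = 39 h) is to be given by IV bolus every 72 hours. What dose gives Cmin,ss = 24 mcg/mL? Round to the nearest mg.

6914 mg

τ/t½ = 72/39 ≈ 1.8462, so f = (1/2)^(72/39) ≈ 0.278133.
Cmin,ss = (D/Vd)·f/(1−f), so D = Cmin,ss·Vd·(1−f)/f.
D = 24 × 111 × (1−f)/f ≈ 24 × 111 × 2.59540 ≈ 6914.15 mg.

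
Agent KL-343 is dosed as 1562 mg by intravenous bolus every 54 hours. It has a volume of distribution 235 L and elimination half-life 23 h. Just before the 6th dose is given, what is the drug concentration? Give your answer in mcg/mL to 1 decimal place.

1.6 mcg/mL

f = (1/2)^(τ/t½) = (1/2)^(54/23) ≈ 0.1964.
C₀ = D/Vd = 1562/235 ≈ 6.647 mcg/mL.
Before the 6th dose, 5 doses have been given. Superposition: Cmin = C₀·(f + f² + … + f^5).
≈ 6.647 × (0.1964 + 0.0386 + 0.0076 + 0.0015 + 0.0003) ≈ 6.647 × 0.2444 ≈ 1.625 mcg/mL.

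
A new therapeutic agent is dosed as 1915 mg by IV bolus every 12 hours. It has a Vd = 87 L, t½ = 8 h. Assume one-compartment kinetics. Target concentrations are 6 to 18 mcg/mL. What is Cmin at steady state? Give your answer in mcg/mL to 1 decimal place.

12.0 mcg/mL

τ/t½ = 12/8 ≈ 1.5, so fraction remaining f = (1/2)^(12/8) ≈ 0.3536.
Each bolus raises the concentration by D/Vd = 1915/87 ≈ 22.011 mcg/mL.
Steady-state trough Cmin,ss = C₀·f/(1−f) ≈ 22.011 × 0.3536/0.6464 ≈ 12.041 mcg/mL.
Trough 12.0 mcg/mL vs MEC 6 mcg/mL: adequate.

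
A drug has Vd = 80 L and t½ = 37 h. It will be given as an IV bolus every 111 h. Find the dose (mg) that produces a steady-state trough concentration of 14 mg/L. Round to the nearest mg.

7840 mg

τ/t½ = 111/37 ≈ 3, so f = (1/2)^(111/37) ≈ 0.125000.
Cmin,ss = (D/Vd)·f/(1−f), so D = Cmin,ss·Vd·(1−f)/f.
D = 14 × 80 × (1−f)/f ≈ 14 × 80 × 7.00000 ≈ 7840.00 mg.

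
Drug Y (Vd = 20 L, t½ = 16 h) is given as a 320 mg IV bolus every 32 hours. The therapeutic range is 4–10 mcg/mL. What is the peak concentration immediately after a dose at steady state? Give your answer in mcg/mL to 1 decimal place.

21.3 mcg/mL

τ = 32 h = 2 half-lives, so f = (1/2)^2 = 0.25.
At steady state, R = 1/(1 − 0.25) = 4/3.
Single-dose peak C₀ = D/Vd = 320/20 = 16 mcg/mL.
Steady-state peak Cmax,ss = C₀·R = 16 × 4/3 ≈ 21.333 mcg/mL.
Peak 21.3 mcg/mL vs MTC 10 mcg/mL: exceeds toxic threshold.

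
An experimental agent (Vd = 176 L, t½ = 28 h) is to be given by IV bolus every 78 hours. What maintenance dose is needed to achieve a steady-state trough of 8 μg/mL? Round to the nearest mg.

τ/t½ = 78/28 ≈ 2.7857, so f = (1/2)^(78/28) ≈ 0.145016.
Cmin,ss = (D/Vd)·f/(1−f), so D = Cmin,ss·Vd·(1−f)/f.
D = 8 × 176 × (1−f)/f ≈ 8 × 176 × 5.89579 ≈ 8301.27 mg.

8301 mg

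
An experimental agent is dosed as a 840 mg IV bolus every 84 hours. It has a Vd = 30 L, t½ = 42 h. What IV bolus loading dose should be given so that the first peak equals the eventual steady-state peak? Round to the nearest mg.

1120 mg

f = (1/2)^(84/42) ≈ 0.250000; accumulation ratio R = 1/(1−f) ≈ 1.33333.
Loading dose to hit Cmax,ss on first dose: D_load = D_maint·R ≈ 840 × 1.33333 ≈ 1120.00 mg.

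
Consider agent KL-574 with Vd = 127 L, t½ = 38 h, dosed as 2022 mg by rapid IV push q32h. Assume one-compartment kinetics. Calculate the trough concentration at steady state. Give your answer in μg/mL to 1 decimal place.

Over one 32-h interval, 32/38 ≈ 0.84211 half-lives elapse, leaving f ≈ 0.5578 of each dose.
Each bolus raises the concentration by D/Vd = 2022/127 ≈ 15.921 μg/mL.
Steady-state trough Cmin,ss = C₀·f/(1−f) ≈ 15.921 × 0.5578/0.4422 ≈ 20.083 μg/mL.

20.1 μg/mL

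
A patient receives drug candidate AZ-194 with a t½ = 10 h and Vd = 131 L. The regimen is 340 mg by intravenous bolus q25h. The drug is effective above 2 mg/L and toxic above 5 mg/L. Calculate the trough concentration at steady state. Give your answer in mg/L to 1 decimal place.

0.6 mg/L

k = ln2/t½ = ln2/10 ≈ 0.069315 h⁻¹; fraction remaining f = e^(−kτ) = e^(−0.069315×25) ≈ 0.1768.
At steady state, accumulation factor R = 1/(1 − e^(−kτ)) ≈ 1.2148.
Single-dose peak C₀ = D/Vd = 340/131 ≈ 2.595 mg/L.
Steady-state peak Cmax,ss = C₀·R ≈ 2.595 × 1.2148 ≈ 3.152 mg/L.
One interval later, Cmin,ss = Cmax,ss·e^(−kτ) ≈ 3.152 × 0.1768 ≈ 0.557 mg/L.
Trough 0.6 mg/L vs MEC 2 mg/L: subtherapeutic.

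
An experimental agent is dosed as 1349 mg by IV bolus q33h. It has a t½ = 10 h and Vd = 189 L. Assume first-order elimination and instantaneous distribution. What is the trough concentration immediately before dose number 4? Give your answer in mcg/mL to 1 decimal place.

0.8 mcg/mL

f = (1/2)^(τ/t½) = (1/2)^(33/10) ≈ 0.1015.
C₀ = D/Vd = 1349/189 ≈ 7.138 mcg/mL.
Before the 4th dose, 3 doses have been given. Superposition: Cmin = C₀·(f + f² + … + f^3).
≈ 7.138 × (0.1015 + 0.0103 + 0.0010) ≈ 7.138 × 0.1128 ≈ 0.805 mcg/mL.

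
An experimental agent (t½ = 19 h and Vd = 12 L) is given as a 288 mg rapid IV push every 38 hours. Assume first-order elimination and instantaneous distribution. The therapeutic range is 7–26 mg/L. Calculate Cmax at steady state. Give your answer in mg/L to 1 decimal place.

τ = 38 h = 2 half-lives, so f = (1/2)^2 = 0.25.
At steady state, R = 1/(1 − 0.25) = 4/3.
Single-dose peak C₀ = D/Vd = 288/12 = 24 mg/L.
Steady-state peak Cmax,ss = C₀·R = 24 × 4/3 ≈ 32.000 mg/L.
Peak 32.0 mg/L vs MTC 26 mg/L: exceeds toxic threshold.

32.0 mg/L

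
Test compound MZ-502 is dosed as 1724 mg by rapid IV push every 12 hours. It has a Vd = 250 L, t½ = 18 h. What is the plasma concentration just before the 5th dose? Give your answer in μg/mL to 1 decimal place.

f = (1/2)^(τ/t½) = (1/2)^(12/18) ≈ 0.6300.
C₀ = D/Vd = 1724/250 ≈ 6.896 μg/mL.
Before the 5th dose, 4 doses have been given. Superposition: Cmin = C₀·(f + f² + … + f^4).
≈ 6.896 × (0.6300 + 0.3969 + 0.2500 + 0.1575) ≈ 6.896 × 1.4344 ≈ 9.892 μg/mL.

9.9 μg/mL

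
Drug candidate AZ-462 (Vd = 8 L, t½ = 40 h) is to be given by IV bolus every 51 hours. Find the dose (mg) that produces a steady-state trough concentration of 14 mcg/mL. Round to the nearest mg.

τ/t½ = 51/40 ≈ 1.275, so f = (1/2)^(51/40) ≈ 0.413225.
Cmin,ss = (D/Vd)·f/(1−f), so D = Cmin,ss·Vd·(1−f)/f.
D = 14 × 8 × (1−f)/f ≈ 14 × 8 × 1.41999 ≈ 159.04 mg.

159 mg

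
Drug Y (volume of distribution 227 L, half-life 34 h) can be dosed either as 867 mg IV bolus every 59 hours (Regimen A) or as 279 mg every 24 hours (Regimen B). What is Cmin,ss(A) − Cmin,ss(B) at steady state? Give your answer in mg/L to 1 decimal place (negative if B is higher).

-0.3 mg/L

Regimen A: f = (1/2)^(59/34) ≈ 0.3003; Cmin,ss = (867/227)·f/(1−f) ≈ 1.639 mg/L.
Regimen B: f = (1/2)^(24/34) ≈ 0.6131; Cmin,ss = (279/227)·f/(1−f) ≈ 1.948 mg/L.
Difference ≈ 1.639 − 1.948 ≈ -0.309 mg/L.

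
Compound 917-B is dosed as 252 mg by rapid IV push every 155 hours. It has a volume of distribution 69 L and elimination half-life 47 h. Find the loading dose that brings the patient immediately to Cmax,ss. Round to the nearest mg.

281 mg

f = (1/2)^(155/47) ≈ 0.101681; accumulation ratio R = 1/(1−f) ≈ 1.11319.
Loading dose to hit Cmax,ss on first dose: D_load = D_maint·R ≈ 252 × 1.11319 ≈ 280.52 mg.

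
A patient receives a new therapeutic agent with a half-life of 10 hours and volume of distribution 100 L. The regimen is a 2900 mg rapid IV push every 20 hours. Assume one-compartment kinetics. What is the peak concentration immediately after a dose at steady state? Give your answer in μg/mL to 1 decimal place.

38.7 μg/mL

τ = 20 h = 2 half-lives, so f = (1/2)^2 = 0.25.
Accumulation ratio R = 1/(1 − f) = 1/0.75 = 4/3.
Single-dose peak C₀ = D/Vd = 2900/100 = 29 μg/mL.
Steady-state peak Cmax,ss = C₀·R = 29 × 4/3 ≈ 38.667 μg/mL.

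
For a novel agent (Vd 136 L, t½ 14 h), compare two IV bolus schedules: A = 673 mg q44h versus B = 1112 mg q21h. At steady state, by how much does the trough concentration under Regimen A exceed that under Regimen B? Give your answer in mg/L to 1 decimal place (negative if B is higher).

Regimen A: f = (1/2)^(44/14) ≈ 0.1132; Cmin,ss = (673/136)·f/(1−f) ≈ 0.632 mg/L.
Regimen B: f = (1/2)^(21/14) ≈ 0.3536; Cmin,ss = (1112/136)·f/(1−f) ≈ 4.473 mg/L.
Difference ≈ 0.632 − 4.473 ≈ -3.841 mg/L.

-3.8 mg/L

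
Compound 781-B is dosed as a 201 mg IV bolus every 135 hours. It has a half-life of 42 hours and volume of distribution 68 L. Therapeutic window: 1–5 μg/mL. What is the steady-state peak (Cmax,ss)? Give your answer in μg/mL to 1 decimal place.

3.3 μg/mL

Over one 135-h interval, 135/42 ≈ 3.2143 half-lives elapse, leaving f ≈ 0.1077 of each dose.
Accumulation ratio R = 1/(1 − f) ≈ 1/0.8923 ≈ 1.1207.
Single-dose peak C₀ = D/Vd = 201/68 ≈ 2.956 μg/mL.
Steady-state peak Cmax,ss = C₀·R ≈ 2.956 × 1.1207 ≈ 3.313 μg/mL.
Peak 3.3 μg/mL vs MTC 5 μg/mL: below toxic threshold.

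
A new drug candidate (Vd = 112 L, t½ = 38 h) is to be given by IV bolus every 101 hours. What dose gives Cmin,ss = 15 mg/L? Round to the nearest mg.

8923 mg

τ/t½ = 101/38 ≈ 2.6579, so f = (1/2)^(101/38) ≈ 0.158451.
Cmin,ss = (D/Vd)·f/(1−f), so D = Cmin,ss·Vd·(1−f)/f.
D = 15 × 112 × (1−f)/f ≈ 15 × 112 × 5.31110 ≈ 8922.65 mg.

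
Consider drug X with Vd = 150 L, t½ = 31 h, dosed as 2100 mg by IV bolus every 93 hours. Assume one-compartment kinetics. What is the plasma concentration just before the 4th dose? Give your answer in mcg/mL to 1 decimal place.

2.0 mcg/mL

f = (1/2)^(τ/t½) = (1/2)^(93/31) ≈ 0.1250.
C₀ = D/Vd = 2100/150 ≈ 14.000 mcg/mL.
Before the 4th dose, 3 doses have been given. Superposition: Cmin = C₀·(f + f² + … + f^3).
≈ 14.000 × (0.1250 + 0.0156 + 0.0020) ≈ 14.000 × 0.1426 ≈ 1.996 mcg/mL.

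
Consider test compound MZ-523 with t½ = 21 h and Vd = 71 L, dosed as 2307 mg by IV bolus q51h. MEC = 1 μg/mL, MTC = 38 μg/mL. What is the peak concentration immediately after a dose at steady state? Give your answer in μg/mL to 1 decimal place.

39.9 μg/mL

τ/t½ = 51/21 ≈ 2.4286, so fraction remaining f = (1/2)^(51/21) ≈ 0.1857.
Accumulation ratio R = 1/(1 − f) ≈ 1/0.8143 ≈ 1.2280.
Each bolus raises the concentration by D/Vd = 2307/71 ≈ 32.493 μg/mL.
Steady-state peak Cmax,ss = C₀·R ≈ 32.493 × 1.2280 ≈ 39.901 μg/mL.
Peak 39.9 μg/mL vs MTC 38 μg/mL: exceeds toxic threshold.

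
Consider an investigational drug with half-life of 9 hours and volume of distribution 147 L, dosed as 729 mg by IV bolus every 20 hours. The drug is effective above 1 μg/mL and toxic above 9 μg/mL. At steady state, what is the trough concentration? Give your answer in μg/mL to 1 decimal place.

1.4 μg/mL

Over one 20-h interval, 20/9 ≈ 2.2222 half-lives elapse, leaving f ≈ 0.2143 of each dose.
Accumulation ratio R = 1/(1 − f) ≈ 1/0.7857 ≈ 1.2728.
Single-dose peak C₀ = D/Vd = 729/147 ≈ 4.959 μg/mL.
Steady-state peak Cmax,ss = C₀·R ≈ 4.959 × 1.2728 ≈ 6.312 μg/mL.
Steady-state trough Cmin,ss = Cmax,ss·f ≈ 6.312 × 0.2143 ≈ 1.353 μg/mL.
Trough 1.4 μg/mL vs MEC 1 μg/mL: adequate.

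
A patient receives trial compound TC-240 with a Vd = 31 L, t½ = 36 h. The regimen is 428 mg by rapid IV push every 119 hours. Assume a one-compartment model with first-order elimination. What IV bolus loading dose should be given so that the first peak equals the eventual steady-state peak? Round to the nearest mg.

f = (1/2)^(119/36) ≈ 0.101141; accumulation ratio R = 1/(1−f) ≈ 1.11252.
Loading dose to hit Cmax,ss on first dose: D_load = D_maint·R ≈ 428 × 1.11252 ≈ 476.16 mg.

476 mg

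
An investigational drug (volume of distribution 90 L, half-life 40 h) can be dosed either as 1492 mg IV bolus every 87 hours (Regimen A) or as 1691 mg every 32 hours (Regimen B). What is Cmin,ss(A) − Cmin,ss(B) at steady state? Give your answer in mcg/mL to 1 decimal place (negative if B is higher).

-20.6 mcg/mL

Regimen A: f = (1/2)^(87/40) ≈ 0.2214; Cmin,ss = (1492/90)·f/(1−f) ≈ 4.714 mcg/mL.
Regimen B: f = (1/2)^(32/40) ≈ 0.5743; Cmin,ss = (1691/90)·f/(1−f) ≈ 25.348 mcg/mL.
Difference ≈ 4.714 − 25.348 ≈ -20.634 mcg/mL.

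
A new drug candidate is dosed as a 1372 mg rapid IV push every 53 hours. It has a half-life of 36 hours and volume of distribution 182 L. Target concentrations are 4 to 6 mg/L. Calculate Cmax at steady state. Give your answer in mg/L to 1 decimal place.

Over one 53-h interval, 53/36 ≈ 1.4722 half-lives elapse, leaving f ≈ 0.3604 of each dose.
Accumulation ratio R = 1/(1 − f) ≈ 1/0.6396 ≈ 1.5635.
Each bolus raises the concentration by D/Vd = 1372/182 ≈ 7.538 mg/L.
Steady-state peak Cmax,ss = C₀·R ≈ 7.538 × 1.5635 ≈ 11.786 mg/L.
Peak 11.8 mg/L vs MTC 6 mg/L: exceeds toxic threshold.

11.8 mg/L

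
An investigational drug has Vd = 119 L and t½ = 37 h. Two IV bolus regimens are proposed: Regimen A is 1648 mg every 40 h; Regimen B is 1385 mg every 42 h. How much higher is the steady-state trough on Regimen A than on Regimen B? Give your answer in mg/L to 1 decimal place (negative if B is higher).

Regimen A: f = (1/2)^(40/37) ≈ 0.4727; Cmin,ss = (1648/119)·f/(1−f) ≈ 12.415 mg/L.
Regimen B: f = (1/2)^(42/37) ≈ 0.4553; Cmin,ss = (1385/119)·f/(1−f) ≈ 9.728 mg/L.
Difference ≈ 12.415 − 9.728 ≈ 2.687 mg/L.

2.7 mg/L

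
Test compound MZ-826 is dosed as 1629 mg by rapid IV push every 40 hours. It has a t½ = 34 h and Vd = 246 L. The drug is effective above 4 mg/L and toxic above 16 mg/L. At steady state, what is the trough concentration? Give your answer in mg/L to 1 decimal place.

5.3 mg/L

k = ln2/t½ = ln2/34 ≈ 0.020387 h⁻¹; fraction remaining f = e^(−kτ) = e^(−0.020387×40) ≈ 0.4424.
Each bolus raises the concentration by D/Vd = 1629/246 ≈ 6.622 mg/L.
Steady-state trough Cmin,ss = C₀·f/(1−f) ≈ 6.622 × 0.4424/0.5576 ≈ 5.254 mg/L.
Trough 5.3 mg/L vs MEC 4 mg/L: adequate.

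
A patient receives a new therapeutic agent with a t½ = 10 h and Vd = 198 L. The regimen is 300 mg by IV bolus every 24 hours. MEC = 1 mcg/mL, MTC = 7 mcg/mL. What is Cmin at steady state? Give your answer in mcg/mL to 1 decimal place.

τ/t½ = 24/10 ≈ 2.4, so fraction remaining f = (1/2)^(24/10) ≈ 0.1895.
Accumulation ratio R = 1/(1 − f) ≈ 1/0.8105 ≈ 1.2338.
Each bolus raises the concentration by D/Vd = 300/198 ≈ 1.515 mcg/mL.
Steady-state peak Cmax,ss = C₀·R ≈ 1.515 × 1.2338 ≈ 1.869 mcg/mL.
One interval later, Cmin,ss = Cmax,ss·e^(−kτ) ≈ 1.869 × 0.1895 ≈ 0.354 mcg/mL.
Trough 0.4 mcg/mL vs MEC 1 mcg/mL: subtherapeutic.

0.4 mcg/mL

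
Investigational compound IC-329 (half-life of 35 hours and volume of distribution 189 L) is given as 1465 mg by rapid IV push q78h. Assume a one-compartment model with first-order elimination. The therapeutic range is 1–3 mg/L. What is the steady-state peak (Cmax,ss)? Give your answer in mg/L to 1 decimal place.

τ/t½ = 78/35 ≈ 2.2286, so fraction remaining f = (1/2)^(78/35) ≈ 0.2134.
At steady state, accumulation factor R = 1/(1 − e^(−kτ)) ≈ 1.2713.
Each bolus raises the concentration by D/Vd = 1465/189 ≈ 7.751 mg/L.
Steady-state peak Cmax,ss = C₀·R ≈ 7.751 × 1.2713 ≈ 9.854 mg/L.
Peak 9.9 mg/L vs MTC 3 mg/L: exceeds toxic threshold.

9.9 mg/L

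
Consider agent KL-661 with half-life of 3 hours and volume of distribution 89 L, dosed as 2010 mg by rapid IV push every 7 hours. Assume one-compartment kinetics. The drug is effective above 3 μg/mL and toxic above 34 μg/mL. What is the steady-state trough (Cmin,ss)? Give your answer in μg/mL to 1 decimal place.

5.6 μg/mL

Over one 7-h interval, 7/3 ≈ 2.3333 half-lives elapse, leaving f ≈ 0.1984 of each dose.
Accumulation ratio R = 1/(1 − f) ≈ 1/0.8016 ≈ 1.2475.
Single-dose peak C₀ = D/Vd = 2010/89 ≈ 22.584 μg/mL.
Steady-state peak Cmax,ss = C₀·R ≈ 22.584 × 1.2475 ≈ 28.174 μg/mL.
Steady-state trough Cmin,ss = Cmax,ss·f ≈ 28.174 × 0.1984 ≈ 5.590 μg/mL.
Trough 5.6 μg/mL vs MEC 3 μg/mL: adequate.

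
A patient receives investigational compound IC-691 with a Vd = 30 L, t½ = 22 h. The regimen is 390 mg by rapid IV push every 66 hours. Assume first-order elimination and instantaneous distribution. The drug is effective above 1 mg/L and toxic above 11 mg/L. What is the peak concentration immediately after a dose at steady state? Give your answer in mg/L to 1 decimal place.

τ = 66 h = 3 half-lives, so f = (1/2)^3 = 0.125.
At steady state, R = 1/(1 − 0.125) = 8/7.
Single-dose peak C₀ = D/Vd = 390/30 = 13 mg/L.
Steady-state peak Cmax,ss = C₀·R = 13 × 8/7 ≈ 14.857 mg/L.
Peak 14.9 mg/L vs MTC 11 mg/L: exceeds toxic threshold.

14.9 mg/L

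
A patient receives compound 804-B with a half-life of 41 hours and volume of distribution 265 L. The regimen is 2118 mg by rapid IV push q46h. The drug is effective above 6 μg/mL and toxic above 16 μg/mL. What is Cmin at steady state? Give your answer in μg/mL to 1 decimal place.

k = ln2/t½ = ln2/41 ≈ 0.016906 h⁻¹; fraction remaining f = e^(−kτ) = e^(−0.016906×46) ≈ 0.4595.
Accumulation ratio R = 1/(1 − f) ≈ 1/0.5405 ≈ 1.8501.
Each bolus raises the concentration by D/Vd = 2118/265 ≈ 7.992 μg/mL.
Cmax,ss = C₀/(1 − f) ≈ 7.992/0.5405 ≈ 14.786 μg/mL.
One interval later, Cmin,ss = Cmax,ss·e^(−kτ) ≈ 14.786 × 0.4595 ≈ 6.794 μg/mL.
Trough 6.8 μg/mL vs MEC 6 μg/mL: adequate.

6.8 μg/mL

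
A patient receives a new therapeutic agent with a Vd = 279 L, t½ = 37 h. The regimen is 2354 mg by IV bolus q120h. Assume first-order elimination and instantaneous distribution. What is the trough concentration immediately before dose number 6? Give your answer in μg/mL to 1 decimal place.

f = (1/2)^(τ/t½) = (1/2)^(120/37) ≈ 0.1056.
C₀ = D/Vd = 2354/279 ≈ 8.437 μg/mL.
Before the 6th dose, 5 doses have been given. Superposition: Cmin = C₀·(f + f² + … + f^5).
≈ 8.437 × (0.1056 + 0.0112 + 0.0012 + 0.0001 + 0.0000) ≈ 8.437 × 0.1181 ≈ 0.996 μg/mL.

1.0 μg/mL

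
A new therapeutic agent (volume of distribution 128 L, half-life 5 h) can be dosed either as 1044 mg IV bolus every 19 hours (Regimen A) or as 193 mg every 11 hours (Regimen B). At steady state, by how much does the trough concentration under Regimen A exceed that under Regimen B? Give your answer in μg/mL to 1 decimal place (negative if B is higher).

Regimen A: f = (1/2)^(19/5) ≈ 0.0718; Cmin,ss = (1044/128)·f/(1−f) ≈ 0.631 μg/mL.
Regimen B: f = (1/2)^(11/5) ≈ 0.2176; Cmin,ss = (193/128)·f/(1−f) ≈ 0.419 μg/mL.
Difference ≈ 0.631 − 0.419 ≈ 0.212 μg/mL.

0.2 μg/mL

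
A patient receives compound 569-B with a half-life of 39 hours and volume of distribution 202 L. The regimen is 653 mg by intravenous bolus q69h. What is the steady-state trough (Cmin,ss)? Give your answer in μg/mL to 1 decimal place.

1.3 μg/mL

τ/t½ = 69/39 ≈ 1.7692, so fraction remaining f = (1/2)^(69/39) ≈ 0.2934.
Accumulation ratio R = 1/(1 − f) ≈ 1/0.7066 ≈ 1.4152.
Single-dose peak C₀ = D/Vd = 653/202 ≈ 3.233 μg/mL.
Steady-state peak Cmax,ss = C₀·R ≈ 3.233 × 1.4152 ≈ 4.575 μg/mL.
One interval later, Cmin,ss = Cmax,ss·e^(−kτ) ≈ 4.575 × 0.2934 ≈ 1.342 μg/mL.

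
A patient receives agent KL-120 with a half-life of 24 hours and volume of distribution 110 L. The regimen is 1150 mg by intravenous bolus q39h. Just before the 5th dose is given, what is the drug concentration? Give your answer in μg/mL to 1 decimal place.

5.0 μg/mL

f = (1/2)^(τ/t½) = (1/2)^(39/24) ≈ 0.3242.
C₀ = D/Vd = 1150/110 ≈ 10.455 μg/mL.
Before the 5th dose, 4 doses have been given. Superposition: Cmin = C₀·(f + f² + … + f^4).
≈ 10.455 × (0.3242 + 0.1051 + 0.0341 + 0.0110) ≈ 10.455 × 0.4744 ≈ 4.960 μg/mL.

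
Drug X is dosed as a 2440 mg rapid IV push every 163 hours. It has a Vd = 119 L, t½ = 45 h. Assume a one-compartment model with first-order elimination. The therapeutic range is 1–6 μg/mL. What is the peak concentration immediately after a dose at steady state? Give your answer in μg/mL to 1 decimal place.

Over one 163-h interval, 163/45 ≈ 3.6222 half-lives elapse, leaving f ≈ 0.0812 of each dose.
At steady state, accumulation factor R = 1/(1 − e^(−kτ)) ≈ 1.0884.
Single-dose peak C₀ = D/Vd = 2440/119 ≈ 20.504 μg/mL.
Cmax,ss = C₀/(1 − f) ≈ 20.504/0.9188 ≈ 22.316 μg/mL.
Peak 22.3 μg/mL vs MTC 6 μg/mL: exceeds toxic threshold.

22.3 μg/mL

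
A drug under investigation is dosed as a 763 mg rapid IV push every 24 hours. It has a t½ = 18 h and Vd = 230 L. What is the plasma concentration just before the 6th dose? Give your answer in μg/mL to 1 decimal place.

f = (1/2)^(τ/t½) = (1/2)^(24/18) ≈ 0.3969.
C₀ = D/Vd = 763/230 ≈ 3.317 μg/mL.
Before the 6th dose, 5 doses have been given. Superposition: Cmin = C₀·(f + f² + … + f^5).
≈ 3.317 × (0.3969 + 0.1575 + 0.0625 + 0.0248 + 0.0098) ≈ 3.317 × 0.6515 ≈ 2.161 μg/mL.

2.2 μg/mL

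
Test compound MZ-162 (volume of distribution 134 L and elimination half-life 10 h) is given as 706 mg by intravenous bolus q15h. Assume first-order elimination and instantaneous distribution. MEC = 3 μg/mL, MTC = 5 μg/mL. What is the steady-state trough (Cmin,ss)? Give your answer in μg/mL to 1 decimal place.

k = ln2/t½ = ln2/10 ≈ 0.069315 h⁻¹; fraction remaining f = e^(−kτ) = e^(−0.069315×15) ≈ 0.3536.
Single-dose peak C₀ = D/Vd = 706/134 ≈ 5.269 μg/mL.
Steady-state trough Cmin,ss = C₀·f/(1−f) ≈ 5.269 × 0.3536/0.6464 ≈ 2.882 μg/mL.
Trough 2.9 μg/mL vs MEC 3 μg/mL: subtherapeutic.

2.9 μg/mL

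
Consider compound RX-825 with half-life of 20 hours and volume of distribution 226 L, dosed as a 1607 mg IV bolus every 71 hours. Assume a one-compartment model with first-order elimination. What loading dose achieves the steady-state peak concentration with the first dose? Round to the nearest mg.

f = (1/2)^(71/20) ≈ 0.085378; accumulation ratio R = 1/(1−f) ≈ 1.09335.
Loading dose to hit Cmax,ss on first dose: D_load = D_maint·R ≈ 1607 × 1.09335 ≈ 1757.01 mg.

1757 mg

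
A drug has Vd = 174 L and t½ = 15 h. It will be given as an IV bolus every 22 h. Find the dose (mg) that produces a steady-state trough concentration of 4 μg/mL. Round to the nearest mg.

τ/t½ = 22/15 ≈ 1.4667, so f = (1/2)^(22/15) ≈ 0.361817.
Cmin,ss = (D/Vd)·f/(1−f), so D = Cmin,ss·Vd·(1−f)/f.
D = 4 × 174 × (1−f)/f ≈ 4 × 174 × 1.76383 ≈ 1227.63 mg.

1228 mg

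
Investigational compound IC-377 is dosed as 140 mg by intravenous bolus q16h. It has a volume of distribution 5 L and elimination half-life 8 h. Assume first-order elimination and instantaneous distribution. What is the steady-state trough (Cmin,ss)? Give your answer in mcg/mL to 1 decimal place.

9.3 mcg/mL

τ = 16 h = 2 half-lives, so f = (1/2)^2 = 0.25.
At steady state, R = 1/(1 − 0.25) = 4/3.
Single-dose peak C₀ = D/Vd = 140/5 = 28 mcg/mL.
Steady-state peak Cmax,ss = C₀·R = 28 × 4/3 ≈ 37.333 mcg/mL.
Steady-state trough Cmin,ss = Cmax,ss·f ≈ 37.333 × 0.25 ≈ 9.333 mcg/mL.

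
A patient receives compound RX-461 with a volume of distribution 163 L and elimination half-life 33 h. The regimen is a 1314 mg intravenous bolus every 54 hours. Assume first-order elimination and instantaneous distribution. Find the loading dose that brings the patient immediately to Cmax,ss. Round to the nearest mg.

f = (1/2)^(54/33) ≈ 0.321666; accumulation ratio R = 1/(1−f) ≈ 1.47420.
Loading dose to hit Cmax,ss on first dose: D_load = D_maint·R ≈ 1314 × 1.47420 ≈ 1937.10 mg.

1937 mg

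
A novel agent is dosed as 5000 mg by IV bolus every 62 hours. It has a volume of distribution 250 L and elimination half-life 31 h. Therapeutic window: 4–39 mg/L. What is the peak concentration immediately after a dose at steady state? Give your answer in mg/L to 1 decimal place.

The dosing interval is 2 half-lives, so f = 2^(−2) = 0.25.
At steady state, R = 1/(1 − 0.25) = 4/3.
Single-dose peak C₀ = D/Vd = 5000/250 = 20 mg/L.
Steady-state peak Cmax,ss = C₀·R = 20 × 4/3 ≈ 26.667 mg/L.
Peak 26.7 mg/L vs MTC 39 mg/L: below toxic threshold.

26.7 mg/L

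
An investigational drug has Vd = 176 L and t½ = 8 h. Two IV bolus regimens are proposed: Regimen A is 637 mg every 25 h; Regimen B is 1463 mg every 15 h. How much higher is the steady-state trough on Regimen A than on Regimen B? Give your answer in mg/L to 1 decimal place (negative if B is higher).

-2.6 mg/L

Regimen A: f = (1/2)^(25/8) ≈ 0.1146; Cmin,ss = (637/176)·f/(1−f) ≈ 0.468 mg/L.
Regimen B: f = (1/2)^(15/8) ≈ 0.2726; Cmin,ss = (1463/176)·f/(1−f) ≈ 3.115 mg/L.
Difference ≈ 0.468 − 3.115 ≈ -2.647 mg/L.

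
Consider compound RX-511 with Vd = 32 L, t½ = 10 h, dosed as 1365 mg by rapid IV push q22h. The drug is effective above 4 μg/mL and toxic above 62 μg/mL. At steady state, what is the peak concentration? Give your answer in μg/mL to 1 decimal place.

Over one 22-h interval, 22/10 ≈ 2.2 half-lives elapse, leaving f ≈ 0.2176 of each dose.
Accumulation ratio R = 1/(1 − f) ≈ 1/0.7824 ≈ 1.2781.
Single-dose peak C₀ = D/Vd = 1365/32 ≈ 42.656 μg/mL.
Steady-state peak Cmax,ss = C₀·R ≈ 42.656 × 1.2781 ≈ 54.519 μg/mL.
Peak 54.5 μg/mL vs MTC 62 μg/mL: below toxic threshold.

54.5 μg/mL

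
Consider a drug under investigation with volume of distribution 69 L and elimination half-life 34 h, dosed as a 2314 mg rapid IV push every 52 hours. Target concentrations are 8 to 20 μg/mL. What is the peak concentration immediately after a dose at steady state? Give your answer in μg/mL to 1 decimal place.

51.3 μg/mL

Over one 52-h interval, 52/34 ≈ 1.5294 half-lives elapse, leaving f ≈ 0.3464 of each dose.
Accumulation ratio R = 1/(1 − f) ≈ 1/0.6536 ≈ 1.5300.
Each bolus raises the concentration by D/Vd = 2314/69 ≈ 33.536 μg/mL.
Cmax,ss = C₀/(1 − f) ≈ 33.536/0.6536 ≈ 51.310 μg/mL.
Peak 51.3 μg/mL vs MTC 20 μg/mL: exceeds toxic threshold.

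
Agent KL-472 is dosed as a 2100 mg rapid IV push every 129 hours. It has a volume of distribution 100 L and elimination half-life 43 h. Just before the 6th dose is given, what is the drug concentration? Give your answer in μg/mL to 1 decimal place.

f = (1/2)^(τ/t½) = (1/2)^(129/43) ≈ 0.1250.
C₀ = D/Vd = 2100/100 ≈ 21.000 μg/mL.
Before the 6th dose, 5 doses have been given. Superposition: Cmin = C₀·(f + f² + … + f^5).
≈ 21.000 × (0.1250 + 0.0156 + 0.0020 + 0.0002 + 0.0000) ≈ 21.000 × 0.1428 ≈ 2.999 μg/mL.

3.0 μg/mL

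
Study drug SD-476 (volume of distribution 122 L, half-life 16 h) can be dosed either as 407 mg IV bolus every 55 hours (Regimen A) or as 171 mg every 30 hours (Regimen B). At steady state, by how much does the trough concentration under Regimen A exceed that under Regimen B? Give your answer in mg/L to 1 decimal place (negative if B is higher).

-0.2 mg/L

Regimen A: f = (1/2)^(55/16) ≈ 0.0923; Cmin,ss = (407/122)·f/(1−f) ≈ 0.339 mg/L.
Regimen B: f = (1/2)^(30/16) ≈ 0.2726; Cmin,ss = (171/122)·f/(1−f) ≈ 0.525 mg/L.
Difference ≈ 0.339 − 0.525 ≈ -0.186 mg/L.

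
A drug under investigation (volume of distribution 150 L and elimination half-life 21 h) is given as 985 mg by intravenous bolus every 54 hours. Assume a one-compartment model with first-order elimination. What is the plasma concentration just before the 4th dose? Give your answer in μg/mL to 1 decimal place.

f = (1/2)^(τ/t½) = (1/2)^(54/21) ≈ 0.1682.
C₀ = D/Vd = 985/150 ≈ 6.567 μg/mL.
Before the 4th dose, 3 doses have been given. Superposition: Cmin = C₀·(f + f² + … + f^3).
≈ 6.567 × (0.1682 + 0.0283 + 0.0048) ≈ 6.567 × 0.2013 ≈ 1.322 μg/mL.

1.3 μg/mL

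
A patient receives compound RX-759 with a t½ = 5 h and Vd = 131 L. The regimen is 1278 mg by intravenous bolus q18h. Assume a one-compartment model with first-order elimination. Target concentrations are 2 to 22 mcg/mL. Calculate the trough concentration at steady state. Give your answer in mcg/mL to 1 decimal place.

0.9 mcg/mL

τ/t½ = 18/5 ≈ 3.6, so fraction remaining f = (1/2)^(18/5) ≈ 0.0825.
Single-dose peak C₀ = D/Vd = 1278/131 ≈ 9.756 mcg/mL.
Steady-state trough Cmin,ss = C₀·f/(1−f) ≈ 9.756 × 0.0825/0.9175 ≈ 0.877 mcg/mL.
Trough 0.9 mcg/mL vs MEC 2 mcg/mL: subtherapeutic.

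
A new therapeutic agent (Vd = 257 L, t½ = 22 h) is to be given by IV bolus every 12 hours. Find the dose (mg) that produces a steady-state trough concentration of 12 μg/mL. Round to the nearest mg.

1417 mg

τ/t½ = 12/22 ≈ 0.54545, so f = (1/2)^(12/22) ≈ 0.685175.
Cmin,ss = (D/Vd)·f/(1−f), so D = Cmin,ss·Vd·(1−f)/f.
D = 12 × 257 × (1−f)/f ≈ 12 × 257 × 0.45948 ≈ 1417.04 mg.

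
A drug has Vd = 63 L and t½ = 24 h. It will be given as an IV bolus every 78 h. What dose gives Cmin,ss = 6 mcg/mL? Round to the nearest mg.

3218 mg

τ/t½ = 78/24 ≈ 3.25, so f = (1/2)^(78/24) ≈ 0.105112.
Cmin,ss = (D/Vd)·f/(1−f), so D = Cmin,ss·Vd·(1−f)/f.
D = 6 × 63 × (1−f)/f ≈ 6 × 63 × 8.51366 ≈ 3218.16 mg.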